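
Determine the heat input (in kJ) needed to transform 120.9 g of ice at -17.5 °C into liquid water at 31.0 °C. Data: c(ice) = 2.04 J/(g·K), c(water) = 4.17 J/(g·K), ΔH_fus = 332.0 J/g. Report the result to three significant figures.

q1 (heat ice -17.5→0.0 °C): 120.9 × 2.04 × 17.5 = 4316 J
q2 (melt at 0 °C): 120.9 × 332.0 = 40139 J
q3 (heat water 0.0→31.0 °C): 120.9 × 4.17 × 31.0 = 15629 J
Total: 4316 + 40139 + 15629 = 60084 J = 60.1 kJ

q = 60.1 kJ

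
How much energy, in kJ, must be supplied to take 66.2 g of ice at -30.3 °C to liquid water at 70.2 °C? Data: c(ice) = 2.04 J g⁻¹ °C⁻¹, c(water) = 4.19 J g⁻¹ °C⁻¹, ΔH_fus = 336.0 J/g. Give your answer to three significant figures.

q = 45.8 kJ

q1 (heat ice -30.3→0.0 °C): 66.2 × 2.04 × 30.3 = 4092 J
q2 (melt at 0 °C): 66.2 × 336.0 = 22243 J
q3 (heat water 0.0→70.2 °C): 66.2 × 4.19 × 70.2 = 19472 J
Total: 4092 + 22243 + 19472 = 45807 J = 45.8 kJ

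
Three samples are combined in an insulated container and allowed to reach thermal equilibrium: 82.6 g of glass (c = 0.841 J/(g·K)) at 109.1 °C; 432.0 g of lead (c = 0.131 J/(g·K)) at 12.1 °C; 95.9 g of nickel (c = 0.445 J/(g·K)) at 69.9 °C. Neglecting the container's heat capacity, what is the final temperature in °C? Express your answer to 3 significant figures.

T_f = 66.7 °C

Σ mᵢcᵢ(T − Tᵢ) = 0  ⇒  T = Σ mᵢcᵢTᵢ / Σ mᵢcᵢ
Σ mᵢcᵢ = 82.6×0.841 + 432.0×0.131 + 95.9×0.445 = 168.7341
Σ mᵢcᵢTᵢ = 69.4666×109.1 + 56.592×12.1 + 42.6755×69.9 = 11247
T = 11247 / 168.7341 = 66.66 °C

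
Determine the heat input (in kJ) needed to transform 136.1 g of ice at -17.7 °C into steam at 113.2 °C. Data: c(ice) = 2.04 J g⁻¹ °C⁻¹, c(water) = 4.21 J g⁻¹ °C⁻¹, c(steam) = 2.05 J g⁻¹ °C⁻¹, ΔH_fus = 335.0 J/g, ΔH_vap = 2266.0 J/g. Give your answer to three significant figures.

q1 (heat ice -17.7→0.0 °C): 136.1 × 2.04 × 17.7 = 4914 J
q2 (melt at 0 °C): 136.1 × 335.0 = 45594 J
q3 (heat water 0.0→100.0 °C): 136.1 × 4.21 × 100.0 = 57298 J
q4 (vaporize at 100 °C): 136.1 × 2266.0 = 308403 J
q5 (heat steam 100.0→113.2 °C): 136.1 × 2.05 × 13.2 = 3683 J
Total: 4914 + 45594 + 57298 + 308403 + 3683 = 419892 J = 420 kJ

q = 420 kJ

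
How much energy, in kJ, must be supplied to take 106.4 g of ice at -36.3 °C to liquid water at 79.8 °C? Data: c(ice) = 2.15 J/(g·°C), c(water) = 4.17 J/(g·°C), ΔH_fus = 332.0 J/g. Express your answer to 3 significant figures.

q1 (heat ice -36.3→0.0 °C): 106.4 × 2.15 × 36.3 = 8304 J
q2 (melt at 0 °C): 106.4 × 332.0 = 35325 J
q3 (heat water 0.0→79.8 °C): 106.4 × 4.17 × 79.8 = 35406 J
Total: 8304 + 35325 + 35406 = 79035 J = 79.0 kJ

q = 79.0 kJ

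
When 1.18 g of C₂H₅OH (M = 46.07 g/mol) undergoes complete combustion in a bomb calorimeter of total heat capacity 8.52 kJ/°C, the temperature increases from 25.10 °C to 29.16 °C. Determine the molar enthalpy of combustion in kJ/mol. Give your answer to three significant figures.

ΔT = 29.16 − 25.10 = 4.06 °C
q_cal = C_cal × ΔT = 8.52 × 4.06 = 34.5912 kJ
n = 1.18 / 46.07 = 0.02561 mol
q_rxn = −q_cal = -34.5912 kJ
ΔH = -34.5912 / 0.02561 = -1351 kJ/mol

ΔH = -1350 kJ/mol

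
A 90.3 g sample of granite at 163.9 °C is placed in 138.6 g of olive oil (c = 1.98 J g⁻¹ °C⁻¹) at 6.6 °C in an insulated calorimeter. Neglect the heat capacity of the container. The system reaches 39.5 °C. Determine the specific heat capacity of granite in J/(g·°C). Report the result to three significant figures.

q_gained = (138.6 × 1.98) × (39.5 − 6.6) = 9029 J
q_lost = 90.3 × c × (163.9 − 39.5) = 11233.32 c
Set equal: c = 9029 / 11233.32 = 0.804 J/(g·°C)

c = 0.804 J/(g·°C)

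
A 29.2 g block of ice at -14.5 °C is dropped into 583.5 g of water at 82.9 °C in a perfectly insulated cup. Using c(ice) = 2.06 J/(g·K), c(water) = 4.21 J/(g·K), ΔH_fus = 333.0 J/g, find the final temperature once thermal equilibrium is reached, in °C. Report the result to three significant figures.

Heat to bring ice to 0 °C and melt it: q₁ = 29.2×2.06×14.5 + 29.2×333.0 = 10596 J
Heat the water can supply cooling to 0 °C: 583.5×4.21×82.9 = 203647 J > q₁, so all ice melts.
Energy balance: 583.5×4.21×(82.9 − T) = 10596 + 29.2×4.21×(T − 0)
2456.535(82.9 − T) = 10596 + 122.932 T
203647 − 10596 = 2579.467 T
T = 193051 / 2579.467 = 74.84 °C

T_f = 74.8 °C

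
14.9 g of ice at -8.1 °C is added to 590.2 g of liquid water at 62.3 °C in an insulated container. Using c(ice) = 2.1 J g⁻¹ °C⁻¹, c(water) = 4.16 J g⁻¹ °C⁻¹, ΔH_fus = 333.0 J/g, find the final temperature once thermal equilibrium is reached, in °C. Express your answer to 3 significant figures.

Heat to bring ice to 0 °C and melt it: q₁ = 14.9×2.1×8.1 + 14.9×333.0 = 5215.1 J
Heat the water can supply cooling to 0 °C: 590.2×4.16×62.3 = 152961 J > q₁, so all ice melts.
Energy balance: 590.2×4.16×(62.3 − T) = 5215.1 + 14.9×4.16×(T − 0)
2455.232(62.3 − T) = 5215.1 + 61.984 T
152961 − 5215.1 = 2517.216 T
T = 147745.9 / 2517.216 = 58.69 °C

T_f = 58.7 °C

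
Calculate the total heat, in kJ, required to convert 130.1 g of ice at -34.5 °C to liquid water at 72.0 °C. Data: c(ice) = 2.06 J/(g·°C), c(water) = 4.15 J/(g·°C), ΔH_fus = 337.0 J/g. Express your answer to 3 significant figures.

q = 92.0 kJ

q1 (heat ice -34.5→0.0 °C): 130.1 × 2.06 × 34.5 = 9246 J
q2 (melt at 0 °C): 130.1 × 337.0 = 43844 J
q3 (heat water 0.0→72.0 °C): 130.1 × 4.15 × 72.0 = 38874 J
Total: 9246 + 43844 + 38874 = 91964 J = 92.0 kJ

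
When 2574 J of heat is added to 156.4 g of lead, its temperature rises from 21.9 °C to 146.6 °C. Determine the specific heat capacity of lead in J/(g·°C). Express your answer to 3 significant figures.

c = q / (m ΔT) = 2574 / (156.4 × 124.7)
c = 2574 / 19503.08 = 0.132 J/(g·°C)

c = 0.132 J/(g·°C)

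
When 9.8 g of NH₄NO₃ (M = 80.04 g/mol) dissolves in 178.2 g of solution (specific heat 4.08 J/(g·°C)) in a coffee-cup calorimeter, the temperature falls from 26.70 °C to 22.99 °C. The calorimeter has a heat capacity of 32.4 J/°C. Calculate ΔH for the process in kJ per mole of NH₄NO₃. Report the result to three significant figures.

ΔH = 23.0 kJ/mol

|ΔT| = |22.99 − 26.70| = 3.71 °C
|q_surr| = (178.2 × 4.08 + 32.4) × 3.71 = 759.456 × 3.71 = 2818 J
n(NH₄NO₃) = 9.8 / 80.04 = 0.1224 mol
Temperature fell, so q_rxn = +|q_surr| = 2.818 kJ
ΔH = q_rxn / n = 23.02 kJ/mol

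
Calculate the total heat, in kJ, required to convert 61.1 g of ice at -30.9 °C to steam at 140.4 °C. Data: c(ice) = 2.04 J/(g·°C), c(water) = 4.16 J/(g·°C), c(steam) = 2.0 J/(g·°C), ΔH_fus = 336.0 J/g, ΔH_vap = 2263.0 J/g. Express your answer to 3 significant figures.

q = 193 kJ

q1 (heat ice -30.9→0.0 °C): 61.1 × 2.04 × 30.9 = 3851 J
q2 (melt at 0 °C): 61.1 × 336.0 = 20530 J
q3 (heat water 0.0→100.0 °C): 61.1 × 4.16 × 100.0 = 25418 J
q4 (vaporize at 100 °C): 61.1 × 2263.0 = 138269 J
q5 (heat steam 100.0→140.4 °C): 61.1 × 2.0 × 40.4 = 4937 J
Total: 3851 + 20530 + 25418 + 138269 + 4937 = 193005 J = 193 kJ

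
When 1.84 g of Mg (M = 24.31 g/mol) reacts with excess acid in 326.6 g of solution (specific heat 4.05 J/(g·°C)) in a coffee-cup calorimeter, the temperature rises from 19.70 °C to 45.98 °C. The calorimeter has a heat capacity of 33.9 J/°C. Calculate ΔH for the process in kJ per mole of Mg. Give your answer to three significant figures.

ΔH = -471 kJ/mol

|ΔT| = |45.98 − 19.70| = 26.28 °C
|q_surr| = (326.6 × 4.05 + 33.9) × 26.28 = 1356.63 × 26.28 = 35650 J
n(Mg) = 1.84 / 24.31 = 0.07569 mol
Temperature rose, so q_rxn = −|q_surr| = -35.65 kJ
ΔH = q_rxn / n = -471.0 kJ/mol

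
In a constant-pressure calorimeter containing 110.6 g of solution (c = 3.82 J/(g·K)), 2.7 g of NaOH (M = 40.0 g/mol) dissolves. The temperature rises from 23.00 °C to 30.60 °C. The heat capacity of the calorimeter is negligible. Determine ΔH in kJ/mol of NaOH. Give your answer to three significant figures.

|ΔT| = |30.60 − 23.00| = 7.60 °C
|q_surr| = (110.6 × 3.82) × 7.60 = 422.492 × 7.60 = 3211 J
n(NaOH) = 2.7 / 40.0 = 0.06750 mol
Temperature rose, so q_rxn = −|q_surr| = -3.211 kJ
ΔH = q_rxn / n = -47.57 kJ/mol

ΔH = -47.6 kJ/mol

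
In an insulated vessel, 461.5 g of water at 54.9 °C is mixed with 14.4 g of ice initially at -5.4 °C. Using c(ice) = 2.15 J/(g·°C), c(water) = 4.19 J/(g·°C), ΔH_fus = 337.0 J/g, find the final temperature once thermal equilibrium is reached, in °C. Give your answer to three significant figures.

T_f = 50.7 °C

Heat to bring ice to 0 °C and melt it: q₁ = 14.4×2.15×5.4 + 14.4×337.0 = 5020.0 J
Heat the water can supply cooling to 0 °C: 461.5×4.19×54.9 = 106159 J > q₁, so all ice melts.
Energy balance: 461.5×4.19×(54.9 − T) = 5020.0 + 14.4×4.19×(T − 0)
1933.685(54.9 − T) = 5020.0 + 60.336 T
106159 − 5020.0 = 1994.021 T
T = 101139.0 / 1994.021 = 50.72 °C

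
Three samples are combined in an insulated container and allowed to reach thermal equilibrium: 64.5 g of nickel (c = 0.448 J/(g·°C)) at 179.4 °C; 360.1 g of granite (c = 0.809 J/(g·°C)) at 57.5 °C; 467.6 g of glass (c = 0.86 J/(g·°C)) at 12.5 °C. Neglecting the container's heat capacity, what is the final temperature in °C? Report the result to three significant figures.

Σ mᵢcᵢ(T − Tᵢ) = 0  ⇒  T = Σ mᵢcᵢTᵢ / Σ mᵢcᵢ
Σ mᵢcᵢ = 64.5×0.448 + 360.1×0.809 + 467.6×0.86 = 722.3529
Σ mᵢcᵢTᵢ = 28.896×179.4 + 291.3209×57.5 + 402.136×12.5 = 26962
T = 26962 / 722.3529 = 37.33 °C

T_f = 37.3 °C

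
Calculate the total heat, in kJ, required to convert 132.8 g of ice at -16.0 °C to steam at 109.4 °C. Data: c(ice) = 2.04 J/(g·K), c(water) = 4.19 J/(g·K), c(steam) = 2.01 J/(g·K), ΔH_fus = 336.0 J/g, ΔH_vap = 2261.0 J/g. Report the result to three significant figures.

q1 (heat ice -16.0→0.0 °C): 132.8 × 2.04 × 16.0 = 4335 J
q2 (melt at 0 °C): 132.8 × 336.0 = 44621 J
q3 (heat water 0.0→100.0 °C): 132.8 × 4.19 × 100.0 = 55643 J
q4 (vaporize at 100 °C): 132.8 × 2261.0 = 300261 J
q5 (heat steam 100.0→109.4 °C): 132.8 × 2.01 × 9.4 = 2509 J
Total: 4335 + 44621 + 55643 + 300261 + 2509 = 407369 J = 407 kJ

q = 407 kJ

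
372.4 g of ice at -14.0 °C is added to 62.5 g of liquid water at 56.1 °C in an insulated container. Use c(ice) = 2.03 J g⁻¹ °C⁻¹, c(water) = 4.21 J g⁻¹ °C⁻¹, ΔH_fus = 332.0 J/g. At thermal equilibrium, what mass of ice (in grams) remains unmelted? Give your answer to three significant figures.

m_ice remaining = 360 g

Heat to warm all ice to 0 °C: 372.4×2.03×14.0 = 10584 J
Heat released by water cooling to 0 °C: 62.5×4.21×56.1 = 14761 J
14761 J < 10584 + 372.4×332.0 = 134220.8 J, so not all ice melts; final T = 0 °C.
Heat left for melting: 14761 − 10584 = 4177 J
Mass melted = 4177 / 332.0 = 12.58 g
Ice remaining = 372.4 − 12.58 = 359.82 g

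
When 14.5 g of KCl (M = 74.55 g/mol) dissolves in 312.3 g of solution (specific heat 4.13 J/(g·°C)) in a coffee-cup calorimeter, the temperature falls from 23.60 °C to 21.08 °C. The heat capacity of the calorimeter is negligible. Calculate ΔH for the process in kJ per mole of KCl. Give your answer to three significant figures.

|ΔT| = |21.08 − 23.60| = 2.52 °C
|q_surr| = (312.3 × 4.13) × 2.52 = 1289.799 × 2.52 = 3250 J
n(KCl) = 14.5 / 74.55 = 0.1945 mol
Temperature fell, so q_rxn = +|q_surr| = 3.250 kJ
ΔH = q_rxn / n = 16.71 kJ/mol

ΔH = 16.7 kJ/mol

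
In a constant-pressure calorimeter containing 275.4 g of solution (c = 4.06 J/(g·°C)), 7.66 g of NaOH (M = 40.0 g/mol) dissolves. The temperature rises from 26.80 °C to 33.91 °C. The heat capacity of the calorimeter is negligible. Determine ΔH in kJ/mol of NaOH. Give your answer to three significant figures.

|ΔT| = |33.91 − 26.80| = 7.11 °C
|q_surr| = (275.4 × 4.06) × 7.11 = 1118.124 × 7.11 = 7950 J
n(NaOH) = 7.66 / 40.0 = 0.1915 mol
Temperature rose, so q_rxn = −|q_surr| = -7.950 kJ
ΔH = q_rxn / n = -41.51 kJ/mol

ΔH = -41.5 kJ/mol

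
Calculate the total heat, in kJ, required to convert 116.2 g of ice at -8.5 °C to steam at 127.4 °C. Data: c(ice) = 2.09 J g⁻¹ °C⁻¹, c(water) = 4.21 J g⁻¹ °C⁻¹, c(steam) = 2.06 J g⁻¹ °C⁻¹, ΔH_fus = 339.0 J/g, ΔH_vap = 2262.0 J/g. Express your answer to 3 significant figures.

q = 360 kJ

q1 (heat ice -8.5→0.0 °C): 116.2 × 2.09 × 8.5 = 2064 J
q2 (melt at 0 °C): 116.2 × 339.0 = 39392 J
q3 (heat water 0.0→100.0 °C): 116.2 × 4.21 × 100.0 = 48920 J
q4 (vaporize at 100 °C): 116.2 × 2262.0 = 262844 J
q5 (heat steam 100.0→127.4 °C): 116.2 × 2.06 × 27.4 = 6559 J
Total: 2064 + 39392 + 48920 + 262844 + 6559 = 359779 J = 360 kJ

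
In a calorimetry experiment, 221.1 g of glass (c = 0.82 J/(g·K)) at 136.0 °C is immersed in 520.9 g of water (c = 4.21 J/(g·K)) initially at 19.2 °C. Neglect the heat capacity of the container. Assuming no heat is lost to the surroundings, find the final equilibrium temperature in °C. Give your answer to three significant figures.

T_f = 28.1 °C

Heat lost by glass = heat gained by water.
(221.1)(0.82)(136.0 − T) = (520.9)(4.21)(T − 19.2)
181.302 (136.0 − T) = 2192.989 (T − 19.2)
24657 − 181.302 T = 2192.989 T − 42105
66762 = 2374.291 T
T = 28.12 °C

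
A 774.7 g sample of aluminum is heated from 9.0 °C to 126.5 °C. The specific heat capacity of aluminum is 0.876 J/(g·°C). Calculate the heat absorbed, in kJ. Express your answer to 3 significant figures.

q = m c ΔT = 774.7 × 0.876 × (126.5 − 9.0)
q = 774.7 × 0.876 × 117.5 = 79740 J = 79.7 kJ

q = 79.7 kJ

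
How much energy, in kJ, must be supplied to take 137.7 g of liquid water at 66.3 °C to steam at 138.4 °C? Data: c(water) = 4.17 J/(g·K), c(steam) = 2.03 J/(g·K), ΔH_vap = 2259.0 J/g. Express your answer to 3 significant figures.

q = 341 kJ

q1 (heat water 66.3→100.0 °C): 137.7 × 4.17 × 33.7 = 19351 J
q2 (vaporize at 100 °C): 137.7 × 2259.0 = 311064 J
q3 (heat steam 100.0→138.4 °C): 137.7 × 2.03 × 38.4 = 10734 J
Total: 19351 + 311064 + 10734 = 341149 J = 341 kJ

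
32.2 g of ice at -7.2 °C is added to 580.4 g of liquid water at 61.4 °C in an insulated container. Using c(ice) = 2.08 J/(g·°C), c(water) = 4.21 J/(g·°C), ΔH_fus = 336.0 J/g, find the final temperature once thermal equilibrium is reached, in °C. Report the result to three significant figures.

Heat to bring ice to 0 °C and melt it: q₁ = 32.2×2.08×7.2 + 32.2×336.0 = 11301 J
Heat the water can supply cooling to 0 °C: 580.4×4.21×61.4 = 150030 J > q₁, so all ice melts.
Energy balance: 580.4×4.21×(61.4 − T) = 11301 + 32.2×4.21×(T − 0)
2443.484(61.4 − T) = 11301 + 135.562 T
150030 − 11301 = 2579.046 T
T = 138729 / 2579.046 = 53.79 °C

T_f = 53.8 °C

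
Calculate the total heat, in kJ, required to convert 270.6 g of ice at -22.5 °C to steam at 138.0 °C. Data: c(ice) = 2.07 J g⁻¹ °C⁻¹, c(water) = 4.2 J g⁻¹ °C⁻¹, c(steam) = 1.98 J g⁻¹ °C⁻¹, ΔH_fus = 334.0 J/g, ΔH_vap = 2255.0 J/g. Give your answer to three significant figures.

q1 (heat ice -22.5→0.0 °C): 270.6 × 2.07 × 22.5 = 12603 J
q2 (melt at 0 °C): 270.6 × 334.0 = 90380 J
q3 (heat water 0.0→100.0 °C): 270.6 × 4.2 × 100.0 = 113652 J
q4 (vaporize at 100 °C): 270.6 × 2255.0 = 610203 J
q5 (heat steam 100.0→138.0 °C): 270.6 × 1.98 × 38.0 = 20360 J
Total: 12603 + 90380 + 113652 + 610203 + 20360 = 847198 J = 847 kJ

q = 847 kJ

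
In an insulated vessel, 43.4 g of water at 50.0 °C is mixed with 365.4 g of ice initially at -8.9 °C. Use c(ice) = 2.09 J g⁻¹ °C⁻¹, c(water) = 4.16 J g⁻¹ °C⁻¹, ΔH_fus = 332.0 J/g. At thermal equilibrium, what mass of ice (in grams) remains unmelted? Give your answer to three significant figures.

m_ice remaining = 359 g

Heat to warm all ice to 0 °C: 365.4×2.09×8.9 = 6796.8 J
Heat released by water cooling to 0 °C: 43.4×4.16×50.0 = 9027.2 J
9027.2 J < 6796.8 + 365.4×332.0 = 128109.6 J, so not all ice melts; final T = 0 °C.
Heat left for melting: 9027.2 − 6796.8 = 2230.4 J
Mass melted = 2230.4 / 332.0 = 6.718 g
Ice remaining = 365.4 − 6.718 = 358.682 g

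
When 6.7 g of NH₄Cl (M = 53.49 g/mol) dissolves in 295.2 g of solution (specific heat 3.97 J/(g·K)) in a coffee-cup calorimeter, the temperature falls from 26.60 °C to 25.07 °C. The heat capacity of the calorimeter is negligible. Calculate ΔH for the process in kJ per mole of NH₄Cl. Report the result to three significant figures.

|ΔT| = |25.07 − 26.60| = 1.53 °C
|q_surr| = (295.2 × 3.97) × 1.53 = 1171.944 × 1.53 = 1793 J
n(NH₄Cl) = 6.7 / 53.49 = 0.1253 mol
Temperature fell, so q_rxn = +|q_surr| = 1.793 kJ
ΔH = q_rxn / n = 14.31 kJ/mol

ΔH = 14.3 kJ/mol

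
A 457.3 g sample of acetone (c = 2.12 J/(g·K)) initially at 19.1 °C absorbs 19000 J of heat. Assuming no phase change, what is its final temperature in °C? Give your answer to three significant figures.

ΔT = q / (m c) = 19000 / (457.3 × 2.12) = 19.60 °C
T_f = 19.1 + 19.60 = 38.70 °C

T_f = 38.7 °C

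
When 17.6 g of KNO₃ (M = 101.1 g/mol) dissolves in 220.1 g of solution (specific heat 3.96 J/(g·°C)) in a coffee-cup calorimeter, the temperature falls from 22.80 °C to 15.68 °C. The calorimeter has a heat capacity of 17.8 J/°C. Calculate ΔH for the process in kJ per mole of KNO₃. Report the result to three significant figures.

ΔH = 36.4 kJ/mol

|ΔT| = |15.68 − 22.80| = 7.12 °C
|q_surr| = (220.1 × 3.96 + 17.8) × 7.12 = 889.396 × 7.12 = 6332 J
n(KNO₃) = 17.6 / 101.1 = 0.1741 mol
Temperature fell, so q_rxn = +|q_surr| = 6.332 kJ
ΔH = q_rxn / n = 36.37 kJ/mol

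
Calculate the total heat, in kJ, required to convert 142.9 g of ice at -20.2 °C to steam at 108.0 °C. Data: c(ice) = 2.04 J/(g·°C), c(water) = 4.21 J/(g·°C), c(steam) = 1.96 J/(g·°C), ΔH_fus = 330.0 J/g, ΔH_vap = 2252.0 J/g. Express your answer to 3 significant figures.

q = 437 kJ

q1 (heat ice -20.2→0.0 °C): 142.9 × 2.04 × 20.2 = 5889 J
q2 (melt at 0 °C): 142.9 × 330.0 = 47157 J
q3 (heat water 0.0→100.0 °C): 142.9 × 4.21 × 100.0 = 60161 J
q4 (vaporize at 100 °C): 142.9 × 2252.0 = 321811 J
q5 (heat steam 100.0→108.0 °C): 142.9 × 1.96 × 8.0 = 2241 J
Total: 5889 + 47157 + 60161 + 321811 + 2241 = 437259 J = 437 kJ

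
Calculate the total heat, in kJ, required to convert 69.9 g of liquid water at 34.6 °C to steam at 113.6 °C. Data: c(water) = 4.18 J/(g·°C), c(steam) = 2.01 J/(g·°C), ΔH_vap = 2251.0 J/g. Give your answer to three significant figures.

q1 (heat water 34.6→100.0 °C): 69.9 × 4.18 × 65.4 = 19109 J
q2 (vaporize at 100 °C): 69.9 × 2251.0 = 157345 J
q3 (heat steam 100.0→113.6 °C): 69.9 × 2.01 × 13.6 = 1911 J
Total: 19109 + 157345 + 1911 = 178365 J = 178 kJ

q = 178 kJ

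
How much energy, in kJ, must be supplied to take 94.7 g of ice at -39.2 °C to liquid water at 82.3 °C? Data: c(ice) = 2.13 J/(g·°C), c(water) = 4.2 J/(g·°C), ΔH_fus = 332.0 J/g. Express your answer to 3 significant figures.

q = 72.1 kJ

q1 (heat ice -39.2→0.0 °C): 94.7 × 2.13 × 39.2 = 7907 J
q2 (melt at 0 °C): 94.7 × 332.0 = 31440 J
q3 (heat water 0.0→82.3 °C): 94.7 × 4.2 × 82.3 = 32734 J
Total: 7907 + 31440 + 32734 = 72081 J = 72.1 kJ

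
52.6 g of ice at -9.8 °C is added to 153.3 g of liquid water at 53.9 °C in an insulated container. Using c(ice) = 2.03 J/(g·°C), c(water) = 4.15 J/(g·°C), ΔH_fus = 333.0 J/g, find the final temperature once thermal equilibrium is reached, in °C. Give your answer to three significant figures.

T_f = 18.4 °C

Heat to bring ice to 0 °C and melt it: q₁ = 52.6×2.03×9.8 + 52.6×333.0 = 18562 J
Heat the water can supply cooling to 0 °C: 153.3×4.15×53.9 = 34290.9 J > q₁, so all ice melts.
Energy balance: 153.3×4.15×(53.9 − T) = 18562 + 52.6×4.15×(T − 0)
636.195(53.9 − T) = 18562 + 218.29 T
34290.9 − 18562 = 854.485 T
T = 15728.9 / 854.485 = 18.41 °C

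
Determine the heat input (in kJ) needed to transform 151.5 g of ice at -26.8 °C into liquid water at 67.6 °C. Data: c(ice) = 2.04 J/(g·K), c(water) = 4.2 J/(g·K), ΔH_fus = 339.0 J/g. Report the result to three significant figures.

q1 (heat ice -26.8→0.0 °C): 151.5 × 2.04 × 26.8 = 8283 J
q2 (melt at 0 °C): 151.5 × 339.0 = 51359 J
q3 (heat water 0.0→67.6 °C): 151.5 × 4.2 × 67.6 = 43014 J
Total: 8283 + 51359 + 43014 = 102656 J = 103 kJ

q = 103 kJ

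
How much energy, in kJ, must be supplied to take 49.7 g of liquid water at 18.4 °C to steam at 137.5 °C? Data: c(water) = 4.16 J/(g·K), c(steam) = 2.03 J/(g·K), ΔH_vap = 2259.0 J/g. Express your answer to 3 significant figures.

q1 (heat water 18.4→100.0 °C): 49.7 × 4.16 × 81.6 = 16871 J
q2 (vaporize at 100 °C): 49.7 × 2259.0 = 112272 J
q3 (heat steam 100.0→137.5 °C): 49.7 × 2.03 × 37.5 = 3783 J
Total: 16871 + 112272 + 3783 = 132926 J = 133 kJ

q = 133 kJ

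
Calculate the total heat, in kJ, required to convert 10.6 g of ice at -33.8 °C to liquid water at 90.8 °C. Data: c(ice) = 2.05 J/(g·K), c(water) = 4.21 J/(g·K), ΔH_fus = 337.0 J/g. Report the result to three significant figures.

q = 8.36 kJ

q1 (heat ice -33.8→0.0 °C): 10.6 × 2.05 × 33.8 = 734 J
q2 (melt at 0 °C): 10.6 × 337.0 = 3572 J
q3 (heat water 0.0→90.8 °C): 10.6 × 4.21 × 90.8 = 4052 J
Total: 734 + 3572 + 4052 = 8358 J = 8.36 kJ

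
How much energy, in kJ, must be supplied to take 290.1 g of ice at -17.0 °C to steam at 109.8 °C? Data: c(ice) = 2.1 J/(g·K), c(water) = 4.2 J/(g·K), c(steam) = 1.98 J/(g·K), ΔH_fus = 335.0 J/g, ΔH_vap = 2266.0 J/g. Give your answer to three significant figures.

q1 (heat ice -17.0→0.0 °C): 290.1 × 2.1 × 17.0 = 10357 J
q2 (melt at 0 °C): 290.1 × 335.0 = 97184 J
q3 (heat water 0.0→100.0 °C): 290.1 × 4.2 × 100.0 = 121842 J
q4 (vaporize at 100 °C): 290.1 × 2266.0 = 657367 J
q5 (heat steam 100.0→109.8 °C): 290.1 × 1.98 × 9.8 = 5629 J
Total: 10357 + 97184 + 121842 + 657367 + 5629 = 892379 J = 892 kJ

q = 892 kJ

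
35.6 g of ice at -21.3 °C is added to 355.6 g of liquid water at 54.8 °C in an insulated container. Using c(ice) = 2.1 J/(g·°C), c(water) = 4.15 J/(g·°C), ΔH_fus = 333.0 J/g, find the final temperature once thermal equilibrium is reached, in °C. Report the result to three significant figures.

T_f = 41.5 °C

Heat to bring ice to 0 °C and melt it: q₁ = 35.6×2.1×21.3 + 35.6×333.0 = 13447 J
Heat the water can supply cooling to 0 °C: 355.6×4.15×54.8 = 80870.6 J > q₁, so all ice melts.
Energy balance: 355.6×4.15×(54.8 − T) = 13447 + 35.6×4.15×(T − 0)
1475.74(54.8 − T) = 13447 + 147.74 T
80870.6 − 13447 = 1623.48 T
T = 67423.6 / 1623.48 = 41.53 °C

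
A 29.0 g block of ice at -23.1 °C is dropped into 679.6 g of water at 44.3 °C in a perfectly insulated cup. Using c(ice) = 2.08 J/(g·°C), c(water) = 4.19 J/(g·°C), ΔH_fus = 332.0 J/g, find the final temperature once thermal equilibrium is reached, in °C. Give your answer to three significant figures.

T_f = 38.8 °C

Heat to bring ice to 0 °C and melt it: q₁ = 29.0×2.08×23.1 + 29.0×332.0 = 11021 J
Heat the water can supply cooling to 0 °C: 679.6×4.19×44.3 = 126145 J > q₁, so all ice melts.
Energy balance: 679.6×4.19×(44.3 − T) = 11021 + 29.0×4.19×(T − 0)
2847.524(44.3 − T) = 11021 + 121.51 T
126145 − 11021 = 2969.034 T
T = 115124 / 2969.034 = 38.77 °C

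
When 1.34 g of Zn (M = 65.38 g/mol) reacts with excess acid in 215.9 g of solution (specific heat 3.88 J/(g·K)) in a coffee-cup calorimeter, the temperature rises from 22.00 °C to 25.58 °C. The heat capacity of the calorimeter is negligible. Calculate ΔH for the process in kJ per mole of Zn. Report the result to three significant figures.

|ΔT| = |25.58 − 22.00| = 3.58 °C
|q_surr| = (215.9 × 3.88) × 3.58 = 837.692 × 3.58 = 2999 J
n(Zn) = 1.34 / 65.38 = 0.02050 mol
Temperature rose, so q_rxn = −|q_surr| = -2.999 kJ
ΔH = q_rxn / n = -146.3 kJ/mol

ΔH = -146 kJ/mol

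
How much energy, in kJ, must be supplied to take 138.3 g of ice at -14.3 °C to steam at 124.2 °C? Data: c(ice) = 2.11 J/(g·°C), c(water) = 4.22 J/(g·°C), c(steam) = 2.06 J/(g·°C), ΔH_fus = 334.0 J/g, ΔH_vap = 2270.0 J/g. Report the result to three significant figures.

q = 430 kJ

q1 (heat ice -14.3→0.0 °C): 138.3 × 2.11 × 14.3 = 4173 J
q2 (melt at 0 °C): 138.3 × 334.0 = 46192 J
q3 (heat water 0.0→100.0 °C): 138.3 × 4.22 × 100.0 = 58363 J
q4 (vaporize at 100 °C): 138.3 × 2270.0 = 313941 J
q5 (heat steam 100.0→124.2 °C): 138.3 × 2.06 × 24.2 = 6895 J
Total: 4173 + 46192 + 58363 + 313941 + 6895 = 429564 J = 430 kJ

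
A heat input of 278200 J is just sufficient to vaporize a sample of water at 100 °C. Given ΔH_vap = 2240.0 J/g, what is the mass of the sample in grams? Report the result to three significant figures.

m = q / ΔH_vap = 278200 J / 2240.0 J/g = 124 g

m = 124 g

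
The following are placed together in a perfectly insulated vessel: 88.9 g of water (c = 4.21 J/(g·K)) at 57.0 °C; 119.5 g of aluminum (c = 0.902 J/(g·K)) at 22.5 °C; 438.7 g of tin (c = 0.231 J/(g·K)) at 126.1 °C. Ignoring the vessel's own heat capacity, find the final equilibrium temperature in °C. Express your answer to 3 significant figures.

Σ mᵢcᵢ(T − Tᵢ) = 0  ⇒  T = Σ mᵢcᵢTᵢ / Σ mᵢcᵢ
Σ mᵢcᵢ = 88.9×4.21 + 119.5×0.902 + 438.7×0.231 = 583.3977
Σ mᵢcᵢTᵢ = 374.269×57.0 + 107.789×22.5 + 101.3397×126.1 = 36538
T = 36538 / 583.3977 = 62.63 °C

T_f = 62.6 °C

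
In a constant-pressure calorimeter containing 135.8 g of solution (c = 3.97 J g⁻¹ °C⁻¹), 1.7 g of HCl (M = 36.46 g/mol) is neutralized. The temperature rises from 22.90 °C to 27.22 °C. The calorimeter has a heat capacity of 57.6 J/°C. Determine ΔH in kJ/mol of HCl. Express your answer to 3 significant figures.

|ΔT| = |27.22 − 22.90| = 4.32 °C
|q_surr| = (135.8 × 3.97 + 57.6) × 4.32 = 596.726 × 4.32 = 2578 J
n(HCl) = 1.7 / 36.46 = 0.04663 mol
Temperature rose, so q_rxn = −|q_surr| = -2.578 kJ
ΔH = q_rxn / n = -55.29 kJ/mol

ΔH = -55.3 kJ/mol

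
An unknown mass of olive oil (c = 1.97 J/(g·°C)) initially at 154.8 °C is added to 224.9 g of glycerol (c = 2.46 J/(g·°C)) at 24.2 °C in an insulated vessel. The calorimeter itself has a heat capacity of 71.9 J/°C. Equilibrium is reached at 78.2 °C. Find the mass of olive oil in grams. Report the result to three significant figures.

q_gained = (224.9 × 2.46 + 71.9) × (78.2 − 24.2) = 33760 J
q_lost = m × 1.97 × (154.8 − 78.2) = 150.902 m
m = 33760 / 150.902 = 224 g

m = 224 g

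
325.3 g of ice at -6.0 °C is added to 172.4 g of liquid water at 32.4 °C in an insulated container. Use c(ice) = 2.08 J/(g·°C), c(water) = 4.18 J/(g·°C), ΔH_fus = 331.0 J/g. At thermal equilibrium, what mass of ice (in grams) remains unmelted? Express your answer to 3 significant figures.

Heat to warm all ice to 0 °C: 325.3×2.08×6.0 = 4059.7 J
Heat released by water cooling to 0 °C: 172.4×4.18×32.4 = 23348 J
23348 J < 4059.7 + 325.3×331.0 = 111734.0 J, so not all ice melts; final T = 0 °C.
Heat left for melting: 23348 − 4059.7 = 19288.3 J
Mass melted = 19288.3 / 331.0 = 58.27 g
Ice remaining = 325.3 − 58.27 = 267.03 g

m_ice remaining = 267 g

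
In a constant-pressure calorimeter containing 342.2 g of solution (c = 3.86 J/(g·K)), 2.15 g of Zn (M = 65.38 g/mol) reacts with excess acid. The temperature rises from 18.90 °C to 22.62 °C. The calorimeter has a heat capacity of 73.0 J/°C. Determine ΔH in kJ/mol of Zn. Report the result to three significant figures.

|ΔT| = |22.62 − 18.90| = 3.72 °C
|q_surr| = (342.2 × 3.86 + 73.0) × 3.72 = 1393.892 × 3.72 = 5185 J
n(Zn) = 2.15 / 65.38 = 0.03288 mol
Temperature rose, so q_rxn = −|q_surr| = -5.185 kJ
ΔH = q_rxn / n = -157.7 kJ/mol

ΔH = -158 kJ/mol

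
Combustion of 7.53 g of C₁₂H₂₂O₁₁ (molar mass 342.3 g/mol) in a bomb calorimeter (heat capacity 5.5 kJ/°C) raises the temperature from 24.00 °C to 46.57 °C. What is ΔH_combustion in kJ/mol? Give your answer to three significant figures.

ΔT = 46.57 − 24.00 = 22.57 °C
q_cal = C_cal × ΔT = 5.5 × 22.57 = 124.135 kJ
n = 7.53 / 342.3 = 0.02200 mol
q_rxn = −q_cal = -124.135 kJ
ΔH = -124.135 / 0.02200 = -5643 kJ/mol

ΔH = -5640 kJ/mol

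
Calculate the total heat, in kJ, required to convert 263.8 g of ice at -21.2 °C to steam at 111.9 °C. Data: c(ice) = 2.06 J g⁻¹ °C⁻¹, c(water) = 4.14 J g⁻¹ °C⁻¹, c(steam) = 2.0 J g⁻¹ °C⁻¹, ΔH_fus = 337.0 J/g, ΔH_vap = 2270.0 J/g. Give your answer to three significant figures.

q = 815 kJ

q1 (heat ice -21.2→0.0 °C): 263.8 × 2.06 × 21.2 = 11521 J
q2 (melt at 0 °C): 263.8 × 337.0 = 88901 J
q3 (heat water 0.0→100.0 °C): 263.8 × 4.14 × 100.0 = 109213 J
q4 (vaporize at 100 °C): 263.8 × 2270.0 = 598826 J
q5 (heat steam 100.0→111.9 °C): 263.8 × 2.0 × 11.9 = 6278 J
Total: 11521 + 88901 + 109213 + 598826 + 6278 = 814739 J = 815 kJ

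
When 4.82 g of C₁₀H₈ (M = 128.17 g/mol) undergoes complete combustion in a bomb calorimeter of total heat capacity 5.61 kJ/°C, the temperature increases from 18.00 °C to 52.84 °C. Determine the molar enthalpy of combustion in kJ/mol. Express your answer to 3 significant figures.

ΔT = 52.84 − 18.00 = 34.84 °C
q_cal = C_cal × ΔT = 5.61 × 34.84 = 195.4524 kJ
n = 4.82 / 128.17 = 0.03761 mol
q_rxn = −q_cal = -195.4524 kJ
ΔH = -195.4524 / 0.03761 = -5197 kJ/mol

ΔH = -5200 kJ/mol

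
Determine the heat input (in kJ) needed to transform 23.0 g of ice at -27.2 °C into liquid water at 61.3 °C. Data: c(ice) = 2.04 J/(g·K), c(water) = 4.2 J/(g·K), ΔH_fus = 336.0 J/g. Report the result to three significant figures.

q = 14.9 kJ

q1 (heat ice -27.2→0.0 °C): 23.0 × 2.04 × 27.2 = 1276 J
q2 (melt at 0 °C): 23.0 × 336.0 = 7728 J
q3 (heat water 0.0→61.3 °C): 23.0 × 4.2 × 61.3 = 5922 J
Total: 1276 + 7728 + 5922 = 14926 J = 14.9 kJ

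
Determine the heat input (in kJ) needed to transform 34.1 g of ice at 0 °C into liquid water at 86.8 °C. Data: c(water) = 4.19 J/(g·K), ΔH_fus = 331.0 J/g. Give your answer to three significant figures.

q = 23.7 kJ

q1 (melt at 0 °C): 34.1 × 331.0 = 11287 J
q2 (heat water 0.0→86.8 °C): 34.1 × 4.19 × 86.8 = 12402 J
Total: 11287 + 12402 = 23689 J = 23.7 kJ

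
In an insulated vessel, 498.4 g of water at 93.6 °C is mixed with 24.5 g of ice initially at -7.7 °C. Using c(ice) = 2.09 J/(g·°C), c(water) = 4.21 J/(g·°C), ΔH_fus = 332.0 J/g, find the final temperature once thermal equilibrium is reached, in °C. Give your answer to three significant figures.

Heat to bring ice to 0 °C and melt it: q₁ = 24.5×2.09×7.7 + 24.5×332.0 = 8528.3 J
Heat the water can supply cooling to 0 °C: 498.4×4.21×93.6 = 196398 J > q₁, so all ice melts.
Energy balance: 498.4×4.21×(93.6 − T) = 8528.3 + 24.5×4.21×(T − 0)
2098.264(93.6 − T) = 8528.3 + 103.145 T
196398 − 8528.3 = 2201.409 T
T = 187869.7 / 2201.409 = 85.34 °C

T_f = 85.3 °C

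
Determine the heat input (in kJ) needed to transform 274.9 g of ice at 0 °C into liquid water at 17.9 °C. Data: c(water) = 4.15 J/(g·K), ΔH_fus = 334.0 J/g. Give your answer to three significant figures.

q1 (melt at 0 °C): 274.9 × 334.0 = 91817 J
q2 (heat water 0.0→17.9 °C): 274.9 × 4.15 × 17.9 = 20421 J
Total: 91817 + 20421 = 112238 J = 112 kJ

q = 112 kJ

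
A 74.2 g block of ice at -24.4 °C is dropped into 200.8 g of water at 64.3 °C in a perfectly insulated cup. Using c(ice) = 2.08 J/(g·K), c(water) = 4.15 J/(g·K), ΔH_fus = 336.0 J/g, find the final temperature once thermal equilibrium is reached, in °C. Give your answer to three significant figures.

Heat to bring ice to 0 °C and melt it: q₁ = 74.2×2.08×24.4 + 74.2×336.0 = 28697 J
Heat the water can supply cooling to 0 °C: 200.8×4.15×64.3 = 53582.5 J > q₁, so all ice melts.
Energy balance: 200.8×4.15×(64.3 − T) = 28697 + 74.2×4.15×(T − 0)
833.32(64.3 − T) = 28697 + 307.93 T
53582.5 − 28697 = 1141.25 T
T = 24885.5 / 1141.25 = 21.81 °C

T_f = 21.8 °C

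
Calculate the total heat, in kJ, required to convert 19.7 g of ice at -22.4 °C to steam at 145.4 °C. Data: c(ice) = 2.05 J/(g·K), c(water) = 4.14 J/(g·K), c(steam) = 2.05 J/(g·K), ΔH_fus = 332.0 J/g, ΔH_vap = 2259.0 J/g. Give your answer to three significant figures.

q1 (heat ice -22.4→0.0 °C): 19.7 × 2.05 × 22.4 = 905 J
q2 (melt at 0 °C): 19.7 × 332.0 = 6540 J
q3 (heat water 0.0→100.0 °C): 19.7 × 4.14 × 100.0 = 8156 J
q4 (vaporize at 100 °C): 19.7 × 2259.0 = 44502 J
q5 (heat steam 100.0→145.4 °C): 19.7 × 2.05 × 45.4 = 1833 J
Total: 905 + 6540 + 8156 + 44502 + 1833 = 61936 J = 61.9 kJ

q = 61.9 kJ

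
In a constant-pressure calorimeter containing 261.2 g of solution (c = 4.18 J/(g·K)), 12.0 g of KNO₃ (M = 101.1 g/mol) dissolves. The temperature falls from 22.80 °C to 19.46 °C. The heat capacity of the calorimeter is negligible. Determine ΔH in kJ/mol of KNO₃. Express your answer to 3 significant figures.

ΔH = 30.7 kJ/mol

|ΔT| = |19.46 − 22.80| = 3.34 °C
|q_surr| = (261.2 × 4.18) × 3.34 = 1091.816 × 3.34 = 3647 J
n(KNO₃) = 12.0 / 101.1 = 0.1187 mol
Temperature fell, so q_rxn = +|q_surr| = 3.647 kJ
ΔH = q_rxn / n = 30.72 kJ/mol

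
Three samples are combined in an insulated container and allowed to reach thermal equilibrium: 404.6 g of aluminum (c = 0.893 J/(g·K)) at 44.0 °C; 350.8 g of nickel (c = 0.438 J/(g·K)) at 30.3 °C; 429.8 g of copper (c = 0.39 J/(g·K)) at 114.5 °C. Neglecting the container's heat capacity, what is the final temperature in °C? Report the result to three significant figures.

T_f = 58.2 °C

Σ mᵢcᵢ(T − Tᵢ) = 0  ⇒  T = Σ mᵢcᵢTᵢ / Σ mᵢcᵢ
Σ mᵢcᵢ = 404.6×0.893 + 350.8×0.438 + 429.8×0.39 = 682.5802
Σ mᵢcᵢTᵢ = 361.3078×44.0 + 153.6504×30.3 + 167.622×114.5 = 39746
T = 39746 / 682.5802 = 58.23 °C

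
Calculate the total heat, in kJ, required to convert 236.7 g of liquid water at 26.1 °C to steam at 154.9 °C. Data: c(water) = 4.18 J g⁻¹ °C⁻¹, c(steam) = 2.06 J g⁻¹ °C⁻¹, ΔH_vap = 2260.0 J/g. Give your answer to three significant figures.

q = 635 kJ

q1 (heat water 26.1→100.0 °C): 236.7 × 4.18 × 73.9 = 73117 J
q2 (vaporize at 100 °C): 236.7 × 2260.0 = 534942 J
q3 (heat steam 100.0→154.9 °C): 236.7 × 2.06 × 54.9 = 26769 J
Total: 73117 + 534942 + 26769 = 634828 J = 635 kJ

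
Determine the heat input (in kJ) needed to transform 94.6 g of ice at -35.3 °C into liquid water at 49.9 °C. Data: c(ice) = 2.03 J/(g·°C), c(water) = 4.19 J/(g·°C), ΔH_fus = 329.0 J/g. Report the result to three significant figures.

q1 (heat ice -35.3→0.0 °C): 94.6 × 2.03 × 35.3 = 6779 J
q2 (melt at 0 °C): 94.6 × 329.0 = 31123 J
q3 (heat water 0.0→49.9 °C): 94.6 × 4.19 × 49.9 = 19779 J
Total: 6779 + 31123 + 19779 = 57681 J = 57.7 kJ

q = 57.7 kJ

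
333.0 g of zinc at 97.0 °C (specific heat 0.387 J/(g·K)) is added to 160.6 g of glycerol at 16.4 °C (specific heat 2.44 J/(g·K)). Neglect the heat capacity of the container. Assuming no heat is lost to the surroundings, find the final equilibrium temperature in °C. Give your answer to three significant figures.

T_f = 36.3 °C

Heat lost by zinc = heat gained by glycerol.
(333.0)(0.387)(97.0 − T) = (160.6)(2.44)(T − 16.4)
128.871 (97.0 − T) = 391.864 (T − 16.4)
12500 − 128.871 T = 391.864 T − 6426.6
18926.6 = 520.735 T
T = 36.346 °C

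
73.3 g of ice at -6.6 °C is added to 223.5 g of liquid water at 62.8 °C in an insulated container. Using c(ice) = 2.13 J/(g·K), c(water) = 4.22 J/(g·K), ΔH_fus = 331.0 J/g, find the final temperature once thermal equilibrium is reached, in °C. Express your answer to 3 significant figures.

T_f = 27.1 °C

Heat to bring ice to 0 °C and melt it: q₁ = 73.3×2.13×6.6 + 73.3×331.0 = 25293 J
Heat the water can supply cooling to 0 °C: 223.5×4.22×62.8 = 59231.1 J > q₁, so all ice melts.
Energy balance: 223.5×4.22×(62.8 − T) = 25293 + 73.3×4.22×(T − 0)
943.17(62.8 − T) = 25293 + 309.326 T
59231.1 − 25293 = 1252.496 T
T = 33938.1 / 1252.496 = 27.10 °C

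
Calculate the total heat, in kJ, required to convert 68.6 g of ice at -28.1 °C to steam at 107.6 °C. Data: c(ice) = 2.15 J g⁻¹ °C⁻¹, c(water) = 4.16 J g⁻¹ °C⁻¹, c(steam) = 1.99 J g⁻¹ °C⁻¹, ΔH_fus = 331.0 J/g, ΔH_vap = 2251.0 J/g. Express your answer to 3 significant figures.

q1 (heat ice -28.1→0.0 °C): 68.6 × 2.15 × 28.1 = 4144 J
q2 (melt at 0 °C): 68.6 × 331.0 = 22707 J
q3 (heat water 0.0→100.0 °C): 68.6 × 4.16 × 100.0 = 28538 J
q4 (vaporize at 100 °C): 68.6 × 2251.0 = 154419 J
q5 (heat steam 100.0→107.6 °C): 68.6 × 1.99 × 7.6 = 1038 J
Total: 4144 + 22707 + 28538 + 154419 + 1038 = 210846 J = 211 kJ

q = 211 kJ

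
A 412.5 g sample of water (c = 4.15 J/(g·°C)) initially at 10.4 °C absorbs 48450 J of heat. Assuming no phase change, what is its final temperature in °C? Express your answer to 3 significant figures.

ΔT = q / (m c) = 48450 / (412.5 × 4.15) = 28.30 °C
T_f = 10.4 + 28.30 = 38.70 °C

T_f = 38.7 °C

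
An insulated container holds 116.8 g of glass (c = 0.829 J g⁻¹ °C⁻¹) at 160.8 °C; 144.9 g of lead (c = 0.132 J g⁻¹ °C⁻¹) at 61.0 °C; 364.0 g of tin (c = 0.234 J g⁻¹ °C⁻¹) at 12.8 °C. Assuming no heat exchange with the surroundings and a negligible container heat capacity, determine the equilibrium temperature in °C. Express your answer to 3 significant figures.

Σ mᵢcᵢ(T − Tᵢ) = 0  ⇒  T = Σ mᵢcᵢTᵢ / Σ mᵢcᵢ
Σ mᵢcᵢ = 116.8×0.829 + 144.9×0.132 + 364.0×0.234 = 201.1300
Σ mᵢcᵢTᵢ = 96.8272×160.8 + 19.1268×61.0 + 85.176×12.8 = 17827
T = 17827 / 201.1300 = 88.63 °C

T_f = 88.6 °C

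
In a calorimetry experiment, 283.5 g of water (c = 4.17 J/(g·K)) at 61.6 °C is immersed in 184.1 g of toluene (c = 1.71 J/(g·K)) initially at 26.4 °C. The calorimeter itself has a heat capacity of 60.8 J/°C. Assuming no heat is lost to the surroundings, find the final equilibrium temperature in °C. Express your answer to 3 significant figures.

Heat lost by water = heat gained by toluene + calorimeter.
(283.5)(4.17)(61.6 − T) = [(184.1)(1.71) + 60.8](T − 26.4)
1182.195 (61.6 − T) = 375.611 (T − 26.4)
72823 − 1182.195 T = 375.611 T − 9916.1
82739.1 = 1557.806 T
T = 53.11 °C

T_f = 53.1 °C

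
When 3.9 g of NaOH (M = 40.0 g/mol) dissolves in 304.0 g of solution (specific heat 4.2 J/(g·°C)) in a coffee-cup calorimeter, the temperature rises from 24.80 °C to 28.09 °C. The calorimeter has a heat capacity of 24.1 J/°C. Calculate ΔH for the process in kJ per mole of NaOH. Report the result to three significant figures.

|ΔT| = |28.09 − 24.80| = 3.29 °C
|q_surr| = (304.0 × 4.2 + 24.1) × 3.29 = 1300.9 × 3.29 = 4280 J
n(NaOH) = 3.9 / 40.0 = 0.09750 mol
Temperature rose, so q_rxn = −|q_surr| = -4.280 kJ
ΔH = q_rxn / n = -43.90 kJ/mol

ΔH = -43.9 kJ/mol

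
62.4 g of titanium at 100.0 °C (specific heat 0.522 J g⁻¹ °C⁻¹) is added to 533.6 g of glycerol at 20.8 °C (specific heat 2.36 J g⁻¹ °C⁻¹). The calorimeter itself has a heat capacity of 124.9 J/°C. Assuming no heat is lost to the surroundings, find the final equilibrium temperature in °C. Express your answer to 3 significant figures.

T_f = 22.6 °C

Heat lost by titanium = heat gained by glycerol + calorimeter.
(62.4)(0.522)(100.0 − T) = [(533.6)(2.36) + 124.9](T − 20.8)
32.5728 (100.0 − T) = 1384.196 (T − 20.8)
3257.3 − 32.5728 T = 1384.196 T − 28791
32048.3 = 1416.7688 T
T = 22.62 °C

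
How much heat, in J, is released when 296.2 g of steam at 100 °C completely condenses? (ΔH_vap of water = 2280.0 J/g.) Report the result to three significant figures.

q = 675000 J

q = m × ΔH_vap = 296.2 × 2280.0 = 675300 J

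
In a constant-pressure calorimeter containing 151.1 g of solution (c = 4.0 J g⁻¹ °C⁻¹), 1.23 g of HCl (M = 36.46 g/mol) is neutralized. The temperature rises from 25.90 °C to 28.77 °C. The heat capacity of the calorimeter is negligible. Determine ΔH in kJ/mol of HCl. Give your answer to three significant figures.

ΔH = -51.4 kJ/mol

|ΔT| = |28.77 − 25.90| = 2.87 °C
|q_surr| = (151.1 × 4.0) × 2.87 = 604.4 × 2.87 = 1735 J
n(HCl) = 1.23 / 36.46 = 0.03374 mol
Temperature rose, so q_rxn = −|q_surr| = -1.735 kJ
ΔH = q_rxn / n = -51.42 kJ/mol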